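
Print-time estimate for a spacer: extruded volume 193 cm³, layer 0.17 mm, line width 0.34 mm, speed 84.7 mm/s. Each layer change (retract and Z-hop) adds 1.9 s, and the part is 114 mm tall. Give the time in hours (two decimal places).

Bead cross-section = 0.17 × 0.34, so 0.0578 mm².
Toolpath length = 193 cm³ / 0.0578 mm² = 193000 / 0.0578 = 3339100.3 mm.
Time extruding = 3339100.3 / 84.7, so 39422.7 s.
Layers = ⌈114/0.17⌉ = 671.
Layer-change overhead = 671 × 1.9 = 1274.9 s.
Total = 39422.7 + 1274.9 = 40697.6 s = 11.30 hours.

11.30 hours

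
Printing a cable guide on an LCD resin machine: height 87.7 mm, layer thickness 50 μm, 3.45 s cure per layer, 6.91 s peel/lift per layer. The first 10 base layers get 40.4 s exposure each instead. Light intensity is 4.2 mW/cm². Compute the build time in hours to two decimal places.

5.15 hours

Number of layers: 87.7 / 0.05 → 1754 (rounded up).
Base layers = 10 × (40.4 + 6.91) = 473.1 s.
Regular layers = 1744 × (3.45 + 6.91), so 18067.84 s.
Sum: 473.1 + 18067.84 = 18540.94 s → 5.15 hours.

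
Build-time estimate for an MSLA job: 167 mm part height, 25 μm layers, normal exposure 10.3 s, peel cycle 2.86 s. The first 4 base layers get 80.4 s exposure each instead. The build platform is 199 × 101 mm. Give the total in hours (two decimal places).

Layer count = ceil(167 / 0.025) = 6680.
Bottom layers = 4 × (80.4 + 2.86), so 333.04 s.
Remaining layers = 6676 × (10.3 + 2.86) = 87856.16 s.
Total = 333.04 + 87856.16 = 88189.2 s = 24.50 hours.

24.50 hours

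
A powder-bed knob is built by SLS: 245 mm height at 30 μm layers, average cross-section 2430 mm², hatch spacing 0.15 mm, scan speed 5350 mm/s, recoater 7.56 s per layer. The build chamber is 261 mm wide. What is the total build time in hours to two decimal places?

24.02 hours

Number of layers: 245 / 0.03 → 8167 (rounded up).
Hatch length per layer: 2430 / 0.15 → 16200 mm.
Scan time per layer = 16200 / 5350, so 3.028 s.
Per-layer time: 3.028 + 7.56 → 10.588 s.
Build time = 8167 × 10.588 = 86472.196 s = 24.02 hours.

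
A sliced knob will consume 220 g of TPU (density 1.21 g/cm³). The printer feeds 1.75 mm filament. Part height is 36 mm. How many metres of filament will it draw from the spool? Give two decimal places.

Volume = 220 g / 1.21 g·cm⁻³ = 181.8182 cm³ = 181818.2 mm³.
A = π r² = π × 0.875² = 2.4053 mm².
L = V/A = 181818.2/2.4053 = 75590.65 mm → 75.59 m.

75.59 m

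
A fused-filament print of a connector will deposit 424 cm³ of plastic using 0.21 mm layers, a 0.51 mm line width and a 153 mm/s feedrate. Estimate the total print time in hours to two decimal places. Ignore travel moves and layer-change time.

7.19 hours

Extrusion cross-section = 0.21 × 0.51 = 0.1071 mm².
Path length: 424000 mm³ / 0.1071 mm² → 3958916.9 mm.
Print-move time = 3958916.9 / 153, so 25875.3 s.
In the requested units: 25875.3 s = 7.19 hours.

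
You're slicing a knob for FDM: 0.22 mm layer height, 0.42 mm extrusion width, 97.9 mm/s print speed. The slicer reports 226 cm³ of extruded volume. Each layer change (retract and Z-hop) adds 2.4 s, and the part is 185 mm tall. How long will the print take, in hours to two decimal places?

Line area = 0.22 × 0.42, so 0.0924 mm².
Toolpath length = 226 cm³ / 0.0924 mm² = 226000 / 0.0924 = 2445887.4 mm.
Print-move time = 2445887.4 / 97.9 = 24983.5 s.
Layers = ⌈185/0.22⌉ = 841.
Layer-change overhead = 841 × 2.4, so 2018.4 s.
Altogether 24983.5 + 2018.4 = 27001.9 s, i.e. 7.50 hours.

7.50 hours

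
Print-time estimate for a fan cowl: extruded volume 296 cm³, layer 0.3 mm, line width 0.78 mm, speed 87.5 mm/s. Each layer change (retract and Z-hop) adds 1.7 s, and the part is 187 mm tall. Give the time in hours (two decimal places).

4.31 hours

Bead cross-section = 0.3 × 0.78 = 0.234 mm².
Toolpath length = 296 cm³ / 0.234 mm² = 296000 / 0.234 = 1264957.3 mm.
Extrusion time = 1264957.3 / 87.5 = 14456.7 s.
Layer count = ceil(187 / 0.3) = 624.
Layer-change overhead = 624 × 1.7, so 1060.8 s.
Total = 14456.7 + 1060.8 = 15517.5 s = 4.31 hours.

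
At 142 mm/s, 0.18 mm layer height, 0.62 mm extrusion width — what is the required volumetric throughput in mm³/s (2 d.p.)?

15.85

A = 0.18 × 0.62 = 0.1116 mm².
Volumetric flow = 142 × 0.1116 = 15.85 mm³/s.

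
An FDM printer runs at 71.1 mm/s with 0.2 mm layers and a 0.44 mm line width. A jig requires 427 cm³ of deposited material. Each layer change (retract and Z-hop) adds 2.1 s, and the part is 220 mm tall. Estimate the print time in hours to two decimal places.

Bead cross-section = 0.2 × 0.44 = 0.088 mm².
Path length: 427000 mm³ / 0.088 mm² → 4852272.7 mm.
Time extruding: 4852272.7 / 71.1 → 68245.7 s.
Layer count = ceil(220 / 0.2) = 1100.
Layer-change overhead = 1100 × 2.1, so 2310 s.
Total = 68245.7 + 2310 = 70555.7 s = 19.60 hours.

19.60 hours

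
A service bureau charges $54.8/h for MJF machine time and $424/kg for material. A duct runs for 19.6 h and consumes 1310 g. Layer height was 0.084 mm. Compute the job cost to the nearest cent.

$1629.52

Time charge = 54.8 × 19.6 = $1074.08.
Material cost = 424 × 1310/1000, so $555.44.
Job cost: 1074.08 + 555.44 = $1629.52.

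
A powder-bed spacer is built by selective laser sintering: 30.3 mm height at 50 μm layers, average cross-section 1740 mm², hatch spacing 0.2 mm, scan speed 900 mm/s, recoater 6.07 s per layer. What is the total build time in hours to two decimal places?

Layer count = ceil(30.3 / 0.05) = 606.
Per-layer scan distance = 1740 / 0.2, so 8700 mm.
Scan time per layer = 8700 / 900 = 9.6667 s.
Per-layer time = 9.6667 + 6.07 = 15.7367 s.
Build time = 606 × 15.7367 = 9536.4402 s = 2.65 hours.

2.65 hours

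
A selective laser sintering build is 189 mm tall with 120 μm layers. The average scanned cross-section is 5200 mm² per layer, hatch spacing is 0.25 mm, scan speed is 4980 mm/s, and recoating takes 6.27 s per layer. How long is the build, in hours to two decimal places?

4.57 hours

Layers = ⌈189/0.12⌉ = 1575.
Per-layer scan distance = 5200 / 0.25, so 20800 mm.
Scan time per layer = 20800 / 4980, so 4.1767 s.
Time per layer = 4.1767 + 6.27 = 10.4467 s.
1575 layers × 10.4467 s/layer = 16453.5525 s, i.e. 4.57 hours.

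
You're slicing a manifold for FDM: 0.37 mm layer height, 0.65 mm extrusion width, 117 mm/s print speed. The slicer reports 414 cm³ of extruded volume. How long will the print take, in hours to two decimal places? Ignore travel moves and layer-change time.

4.09 hours

Bead cross-section: 0.37 × 0.65 → 0.2405 mm².
Toolpath length = 414 cm³ / 0.2405 mm² = 414000 / 0.2405 = 1721413.7 mm.
Print-move time = 1721413.7 / 117 = 14712.9 s.
That's 14712.9 s → 4.09 hours.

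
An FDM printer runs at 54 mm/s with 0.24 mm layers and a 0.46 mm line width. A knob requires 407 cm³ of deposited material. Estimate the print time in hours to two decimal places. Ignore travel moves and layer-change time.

18.96 hours

Extrusion cross-section = 0.24 × 0.46, so 0.1104 mm².
Path length: 407000 mm³ / 0.1104 mm² → 3686594.2 mm.
Time extruding = 3686594.2 / 54, so 68270.3 s.
Converting: 68270.3 s = 18.96 hours.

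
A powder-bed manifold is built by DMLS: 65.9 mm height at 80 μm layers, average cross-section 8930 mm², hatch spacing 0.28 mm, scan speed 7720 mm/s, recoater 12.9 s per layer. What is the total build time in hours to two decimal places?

3.90 hours

Number of layers: 65.9 / 0.08 → 824 (rounded up).
Per-layer scan distance: 8930 / 0.28 → 31892.9 mm.
Laser time per layer: 31892.9 / 7720 → 4.1312 s.
Per-layer time = 4.1312 + 12.9, so 17.0312 s.
Total: 824 × 17.0312 s = 14033.7088 s → 3.90 hours.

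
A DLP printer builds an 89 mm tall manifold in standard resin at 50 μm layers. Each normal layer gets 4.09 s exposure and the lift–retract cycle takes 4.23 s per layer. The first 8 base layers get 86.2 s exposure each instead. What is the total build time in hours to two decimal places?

Layers = ⌈89/0.05⌉ = 1780.
Bottom layers = 8 × (86.2 + 4.23), so 723.44 s.
Regular layers: 1772 × (4.09 + 4.23) → 14743.04 s.
Total = 723.44 + 14743.04 = 15466.48 s = 4.30 hours.

4.30 hours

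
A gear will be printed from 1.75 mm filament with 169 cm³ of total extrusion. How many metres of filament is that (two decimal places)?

70.26 m

Filament cross-section = π × (1.75/2)² = 2.4053 mm².
L = 169000 mm³ / 2.4053 mm² = 70261.51 mm, i.e. 70.26 m.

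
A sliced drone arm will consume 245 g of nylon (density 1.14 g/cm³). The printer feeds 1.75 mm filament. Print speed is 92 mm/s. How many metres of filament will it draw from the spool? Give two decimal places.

Extruded volume: 245/1.14 = 214.9123 cm³ (214912.3 mm³).
Cross-section of 1.75 mm filament: π·(1.75/2)² = 2.4053 mm².
Length = 214912.3 / 2.4053 = 89349.48 mm = 89.35 m.

89.35 m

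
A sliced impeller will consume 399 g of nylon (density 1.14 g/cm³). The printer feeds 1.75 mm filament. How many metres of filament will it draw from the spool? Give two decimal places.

145.51 m

Volume = 399 g / 1.14 g·cm⁻³ = 350 cm³ = 350000 mm³.
A = π r² = π × 0.875² = 2.4053 mm².
L = V/A = 350000/2.4053 = 145511.99 mm → 145.51 m.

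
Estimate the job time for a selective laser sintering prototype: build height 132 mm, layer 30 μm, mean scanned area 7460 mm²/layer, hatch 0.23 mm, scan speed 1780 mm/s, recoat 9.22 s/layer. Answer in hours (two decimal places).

33.54 hours

Layers = ⌈132/0.03⌉ = 4400.
Scan path per layer = 7460 / 0.23 = 32434.8 mm.
Scan time per layer = 32434.8 / 1780 = 18.2218 s.
Layer cycle: 18.2218 + 9.22 → 27.4418 s.
Build time = 4400 × 27.4418 = 120743.92 s = 33.54 hours.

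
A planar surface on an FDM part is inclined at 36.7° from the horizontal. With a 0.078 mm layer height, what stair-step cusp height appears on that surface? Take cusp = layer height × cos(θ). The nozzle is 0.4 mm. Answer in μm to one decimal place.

Cusp = layer height × cos(36.7°) = 0.078 × 0.8018 = 0.06254 mm = 62.5 μm.

62.5 μm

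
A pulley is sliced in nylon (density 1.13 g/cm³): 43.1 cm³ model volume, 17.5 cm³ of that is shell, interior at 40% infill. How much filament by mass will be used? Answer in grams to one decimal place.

31.3 g

Interior volume = 43.1 − 17.5, so 25.6 cm³.
Deposited infill: 0.40 × 25.6 → 10.24 cm³.
Total printed volume: 17.5 + 10.24 → 27.74 cm³.
Mass = 27.74 × 1.13 = 31.3462 g.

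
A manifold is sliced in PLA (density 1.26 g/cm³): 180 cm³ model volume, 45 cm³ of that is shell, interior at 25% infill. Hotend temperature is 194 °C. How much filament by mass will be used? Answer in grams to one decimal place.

Interior volume: 180 − 45 → 135 cm³.
Deposited infill = 0.25 × 135, so 33.75 cm³.
Deposited volume = 45 + 33.75 = 78.75 cm³.
Mass = 78.75 × 1.26 = 99.225 g.

99.2 g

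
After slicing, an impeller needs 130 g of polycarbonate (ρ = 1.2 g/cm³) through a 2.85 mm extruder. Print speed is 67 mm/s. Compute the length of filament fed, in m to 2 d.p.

16.98 m

Volume = 130 g / 1.2 g·cm⁻³ = 108.3333 cm³ = 108333.3 mm³.
Cross-section of 2.85 mm filament: π·(2.85/2)² = 6.3794 mm².
Length = 108333.3 / 6.3794 = 16981.74 mm = 16.98 m.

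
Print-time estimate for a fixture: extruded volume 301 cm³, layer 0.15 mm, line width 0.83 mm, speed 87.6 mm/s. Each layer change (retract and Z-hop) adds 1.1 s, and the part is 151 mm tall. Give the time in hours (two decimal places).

Bead cross-section = 0.15 × 0.83 = 0.1245 mm².
Total extruded path = 301000/0.1245 = 2417670.7 mm.
Time extruding = 2417670.7 / 87.6, so 27599 s.
Layers = ⌈151/0.15⌉ = 1007.
Non-print overhead = 1007 × 1.1 = 1107.7 s.
Altogether 27599 + 1107.7 = 28706.7 s, i.e. 7.97 hours.

7.97 hours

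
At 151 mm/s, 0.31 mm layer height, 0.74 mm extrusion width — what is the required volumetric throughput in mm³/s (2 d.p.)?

34.64

Extrusion cross-section: 0.31 × 0.74 → 0.2294 mm².
Q = v·A = 151 × 0.2294 = 34.64 mm³/s.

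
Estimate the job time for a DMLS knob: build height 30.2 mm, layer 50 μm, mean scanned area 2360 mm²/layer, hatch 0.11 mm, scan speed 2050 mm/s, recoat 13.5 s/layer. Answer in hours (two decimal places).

Layer count = ceil(30.2 / 0.05) = 604.
Per-layer scan distance = 2360 / 0.11, so 21454.5 mm.
Scan time per layer = 21454.5 / 2050 = 10.4656 s.
Layer cycle = 10.4656 + 13.5, so 23.9656 s.
604 layers × 23.9656 s/layer = 14475.2224 s, i.e. 4.02 hours.

4.02 hours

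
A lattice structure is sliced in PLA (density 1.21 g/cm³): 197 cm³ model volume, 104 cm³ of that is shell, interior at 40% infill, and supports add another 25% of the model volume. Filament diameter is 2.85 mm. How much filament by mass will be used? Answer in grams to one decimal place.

Infill region = 197 − 104 = 93 cm³.
Deposited infill = 0.40 × 93 = 37.2 cm³.
Support = 0.25 × 197 = 49.25 cm³.
Total extruded = 104 + 37.2 + 49.25 = 190.45 cm³.
Mass = 190.45 × 1.21, so 230.4445 g.

230.4 g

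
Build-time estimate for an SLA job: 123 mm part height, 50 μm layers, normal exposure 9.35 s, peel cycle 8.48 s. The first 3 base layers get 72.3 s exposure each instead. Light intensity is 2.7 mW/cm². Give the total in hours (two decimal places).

Number of layers: 123 / 0.05 → 2460 (rounded up).
Base layers = 3 × (72.3 + 8.48), so 242.34 s.
Regular layers = 2457 × (9.35 + 8.48), so 43808.31 s.
Sum: 242.34 + 43808.31 = 44050.65 s → 12.24 hours.

12.24 hours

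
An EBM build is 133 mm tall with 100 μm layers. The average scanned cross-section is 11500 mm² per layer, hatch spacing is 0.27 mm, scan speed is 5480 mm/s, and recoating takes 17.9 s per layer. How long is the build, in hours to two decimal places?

9.48 hours

Number of layers: 133 / 0.1 → 1330 (rounded up).
Per-layer scan distance = 11500 / 0.27 = 42592.6 mm.
Scan time per layer = 42592.6 / 5480 = 7.7724 s.
Time per layer = 7.7724 + 17.9 = 25.6724 s.
Build time = 1330 × 25.6724 = 34144.292 s = 9.48 hours.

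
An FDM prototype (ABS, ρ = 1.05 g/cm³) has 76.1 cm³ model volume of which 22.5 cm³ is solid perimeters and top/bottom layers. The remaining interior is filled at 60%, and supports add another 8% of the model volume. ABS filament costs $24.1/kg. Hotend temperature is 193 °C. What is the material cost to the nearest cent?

Infill region = 76.1 − 22.5 = 53.6 cm³.
Deposited infill = 0.60 × 53.6, so 32.16 cm³.
Support: 0.08 × 76.1 → 6.088 cm³.
Total printed volume = 22.5 + 32.16 + 6.088 = 60.748 cm³.
Mass = 60.748 × 1.05, so 63.7854 g.
At $24.1/kg: 63.7854/1000 × 24.1 = $1.54.

$1.54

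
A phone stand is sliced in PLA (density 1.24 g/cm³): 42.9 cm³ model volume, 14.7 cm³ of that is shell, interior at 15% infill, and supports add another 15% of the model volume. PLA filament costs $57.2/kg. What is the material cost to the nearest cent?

$1.80

Volume inside the shell = 42.9 − 14.7, so 28.2 cm³.
Deposited infill: 0.15 × 28.2 → 4.23 cm³.
Support = 0.15 × 42.9 = 6.435 cm³.
Total printed volume = 14.7 + 4.23 + 6.435 = 25.365 cm³.
Mass = 25.365 × 1.24, so 31.4526 g.
At $57.2/kg: 31.4526/1000 × 57.2 = $1.80.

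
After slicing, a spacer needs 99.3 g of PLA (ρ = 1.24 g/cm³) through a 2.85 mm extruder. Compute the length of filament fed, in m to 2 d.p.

Extruded volume: 99.3/1.24 = 80.0806 cm³ (80080.6 mm³).
Cross-section of 2.85 mm filament: π·(2.85/2)² = 6.3794 mm².
L = V/A = 80080.6/6.3794 = 12553 mm → 12.55 m.

12.55 m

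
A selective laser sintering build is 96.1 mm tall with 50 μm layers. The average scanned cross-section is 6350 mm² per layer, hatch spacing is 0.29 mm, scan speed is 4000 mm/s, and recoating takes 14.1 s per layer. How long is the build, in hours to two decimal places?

Layer count = ceil(96.1 / 0.05) = 1922.
Hatch length per layer = 6350 / 0.29, so 21896.6 mm.
Per-layer scan time = 21896.6 / 4000, so 5.4742 s.
Per-layer time = 5.4742 + 14.1 = 19.5742 s.
1922 layers × 19.5742 s/layer = 37621.6124 s, i.e. 10.45 hours.

10.45 hours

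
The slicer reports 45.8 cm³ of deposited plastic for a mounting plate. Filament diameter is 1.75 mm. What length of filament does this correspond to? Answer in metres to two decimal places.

19.04 m

Cross-section of 1.75 mm filament: π·(1.75/2)² = 2.4053 mm².
Length = 45.8 cm³ / 2.4053 mm² = 45800 / 2.4053 = 19041.28 mm = 19.04 m.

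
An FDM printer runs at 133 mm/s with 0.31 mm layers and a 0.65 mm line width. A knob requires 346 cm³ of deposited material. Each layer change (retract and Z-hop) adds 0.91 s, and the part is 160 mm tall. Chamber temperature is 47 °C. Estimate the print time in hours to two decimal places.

Line area = 0.31 × 0.65 = 0.2015 mm².
Path length: 346000 mm³ / 0.2015 mm² → 1717121.6 mm.
Time extruding: 1717121.6 / 133 → 12910.7 s.
Layer count = ceil(160 / 0.31) = 517.
Z-hop total = 517 × 0.91 = 470.47 s.
Total = 12910.7 + 470.47 = 13381.17 s = 3.72 hours.

3.72 hours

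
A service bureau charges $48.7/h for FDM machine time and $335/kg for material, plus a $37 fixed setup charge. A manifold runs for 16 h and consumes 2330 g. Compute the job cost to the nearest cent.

$1596.75

Time charge = 48.7 × 16 = $779.20.
Material cost = 335 × 2330/1000 = $780.55.
Total = 779.20 + 780.55 + 37 = $1596.75.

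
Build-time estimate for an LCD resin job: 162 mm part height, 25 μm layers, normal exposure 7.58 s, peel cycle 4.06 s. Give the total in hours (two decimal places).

Layer count = ceil(162 / 0.025) = 6480.
Each layer takes = 7.58 + 4.06, so 11.64 s.
Total = 6480 × 11.64 = 75427.2 s = 20.95 hours.

20.95 hours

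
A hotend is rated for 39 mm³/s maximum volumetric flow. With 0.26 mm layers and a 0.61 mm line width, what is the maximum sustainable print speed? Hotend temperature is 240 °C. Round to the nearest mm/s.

Bead cross-section: 0.26 × 0.61 → 0.1586 mm².
Max speed = 39 / 0.1586 = 245.90 ≈ 246 mm/s.

246 mm/s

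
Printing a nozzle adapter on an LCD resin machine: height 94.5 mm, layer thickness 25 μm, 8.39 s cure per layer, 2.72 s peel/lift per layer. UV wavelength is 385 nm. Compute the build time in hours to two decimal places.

11.67 hours

Layers = ⌈94.5/0.025⌉ = 3780.
Each layer takes = 8.39 + 2.72, so 11.11 s.
Build time: 3780 × 11.11 s = 41995.8 s, i.e. 11.67 hours.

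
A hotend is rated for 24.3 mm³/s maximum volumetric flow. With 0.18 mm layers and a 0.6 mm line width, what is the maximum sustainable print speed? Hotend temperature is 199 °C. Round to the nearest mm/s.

Bead cross-section = 0.18 × 0.6, so 0.108 mm².
Max speed = 24.3 / 0.108 = 225.00 ≈ 225 mm/s.

225 mm/s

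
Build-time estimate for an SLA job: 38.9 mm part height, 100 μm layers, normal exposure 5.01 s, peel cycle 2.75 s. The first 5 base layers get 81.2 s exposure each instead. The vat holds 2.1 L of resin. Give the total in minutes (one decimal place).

56.7 minutes

Layer count = ceil(38.9 / 0.1) = 389.
Burn-in layers: 5 × (81.2 + 2.75) → 419.75 s.
Regular layers: 384 × (5.01 + 2.75) → 2979.84 s.
Total = 419.75 + 2979.84 = 3399.59 s = 56.7 minutes.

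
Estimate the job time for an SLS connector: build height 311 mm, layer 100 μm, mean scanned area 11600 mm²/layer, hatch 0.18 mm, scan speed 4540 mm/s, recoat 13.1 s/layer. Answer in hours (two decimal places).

23.58 hours

Number of layers: 311 / 0.1 → 3110 (rounded up).
Hatch length per layer: 11600 / 0.18 → 64444.4 mm.
Per-layer scan time: 64444.4 / 4540 → 14.1948 s.
Time per layer: 14.1948 + 13.1 → 27.2948 s.
3110 layers × 27.2948 s/layer = 84886.828 s, i.e. 23.58 hours.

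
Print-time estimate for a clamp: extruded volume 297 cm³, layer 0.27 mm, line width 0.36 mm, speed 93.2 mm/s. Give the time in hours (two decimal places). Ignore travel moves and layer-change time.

Line area: 0.27 × 0.36 → 0.0972 mm².
Toolpath length = 297 cm³ / 0.0972 mm² = 297000 / 0.0972 = 3055555.6 mm.
Time extruding: 3055555.6 / 93.2 → 32784.9 s.
32784.9 s = 9.11 hours.

9.11 hours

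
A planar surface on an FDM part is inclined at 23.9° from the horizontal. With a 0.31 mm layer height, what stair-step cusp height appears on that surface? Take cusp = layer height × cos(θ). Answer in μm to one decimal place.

Cusp = layer height × cos(23.9°) = 0.31 × 0.9143 = 0.283433 mm = 283.4 μm.

283.4 μm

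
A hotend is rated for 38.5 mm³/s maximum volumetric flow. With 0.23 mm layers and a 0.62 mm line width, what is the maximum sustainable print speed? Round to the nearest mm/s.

Extrusion cross-section = 0.23 × 0.62, so 0.1426 mm².
v_max = Q/A = 38.5/0.1426 = 269.99 mm/s → 270 mm/s.

270 mm/s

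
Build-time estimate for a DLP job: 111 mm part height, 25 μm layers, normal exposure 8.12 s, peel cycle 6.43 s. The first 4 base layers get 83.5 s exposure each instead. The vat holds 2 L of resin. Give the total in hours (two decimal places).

18.03 hours

Layer count = ceil(111 / 0.025) = 4440.
Base layers = 4 × (83.5 + 6.43), so 359.72 s.
Regular layers = 4436 × (8.12 + 6.43) = 64543.8 s.
Sum: 359.72 + 64543.8 = 64903.52 s → 18.03 hours.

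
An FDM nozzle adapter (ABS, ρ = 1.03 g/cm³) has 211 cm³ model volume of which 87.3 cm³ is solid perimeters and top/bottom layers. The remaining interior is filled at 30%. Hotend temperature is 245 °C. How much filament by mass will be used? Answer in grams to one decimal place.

128.1 g

Volume inside the shell: 211 − 87.3 → 123.7 cm³.
Infill deposited: 0.30 × 123.7 → 37.11 cm³.
Total printed volume = 87.3 + 37.11 = 124.41 cm³.
Mass = 124.41 × 1.03, so 128.1423 g.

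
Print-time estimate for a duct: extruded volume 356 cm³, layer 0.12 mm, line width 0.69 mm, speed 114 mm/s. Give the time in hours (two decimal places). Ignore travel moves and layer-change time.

Extrusion cross-section: 0.12 × 0.69 → 0.0828 mm².
Total extruded path = 356000/0.0828 = 4299516.9 mm.
Extrusion time = 4299516.9 / 114 = 37715.1 s.
Converting: 37715.1 s = 10.48 hours.

10.48 hours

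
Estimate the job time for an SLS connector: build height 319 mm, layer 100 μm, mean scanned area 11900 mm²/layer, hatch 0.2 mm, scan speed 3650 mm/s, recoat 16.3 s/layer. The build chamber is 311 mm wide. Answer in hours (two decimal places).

28.89 hours

Layer count = ceil(319 / 0.1) = 3190.
Scan path per layer = 11900 / 0.2 = 59500 mm.
Scan time per layer: 59500 / 3650 → 16.3014 s.
Per-layer time = 16.3014 + 16.3, so 32.6014 s.
Total: 3190 × 32.6014 s = 103998.466 s → 28.89 hours.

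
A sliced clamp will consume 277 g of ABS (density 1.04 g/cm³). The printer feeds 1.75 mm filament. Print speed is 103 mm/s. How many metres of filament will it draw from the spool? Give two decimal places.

Volume = 277 g / 1.04 g·cm⁻³ = 266.3462 cm³ = 266346.2 mm³.
Filament cross-section = π × (1.75/2)² = 2.4053 mm².
Length = 266346.2 / 2.4053 = 110733.05 mm = 110.73 m.

110.73 m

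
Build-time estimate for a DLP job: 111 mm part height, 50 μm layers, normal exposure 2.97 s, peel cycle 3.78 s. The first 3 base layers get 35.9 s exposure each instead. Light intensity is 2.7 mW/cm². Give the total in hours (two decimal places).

Number of layers: 111 / 0.05 → 2220 (rounded up).
Base layers = 3 × (35.9 + 3.78), so 119.04 s.
Regular layers = 2217 × (2.97 + 3.78) = 14964.75 s.
Sum: 119.04 + 14964.75 = 15083.79 s → 4.19 hours.

4.19 hours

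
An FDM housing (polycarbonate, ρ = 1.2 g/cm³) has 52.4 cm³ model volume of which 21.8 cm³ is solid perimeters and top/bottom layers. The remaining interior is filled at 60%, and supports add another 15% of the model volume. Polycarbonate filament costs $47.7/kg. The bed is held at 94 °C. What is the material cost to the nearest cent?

Interior volume = 52.4 − 21.8 = 30.6 cm³.
Deposited infill: 0.60 × 30.6 → 18.36 cm³.
Support = 0.15 × 52.4, so 7.86 cm³.
Deposited volume = 21.8 + 18.36 + 7.86, so 48.02 cm³.
Mass = 48.02 × 1.2, so 57.624 g.
At $47.7/kg: 57.624/1000 × 47.7 = $2.75.

$2.75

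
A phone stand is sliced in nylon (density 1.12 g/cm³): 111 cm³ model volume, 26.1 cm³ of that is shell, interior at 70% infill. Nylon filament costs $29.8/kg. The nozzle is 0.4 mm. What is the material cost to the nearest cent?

$2.85

Volume inside the shell: 111 − 26.1 → 84.9 cm³.
Infill volume = 0.70 × 84.9, so 59.43 cm³.
Total printed volume = 26.1 + 59.43 = 85.53 cm³.
Mass = 85.53 × 1.12, so 95.7936 g.
At $29.8/kg: 95.7936/1000 × 29.8 = $2.85.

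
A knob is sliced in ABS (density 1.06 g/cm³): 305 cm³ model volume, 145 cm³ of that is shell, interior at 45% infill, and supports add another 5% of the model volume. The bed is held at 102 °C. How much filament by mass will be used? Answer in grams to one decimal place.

Interior volume: 305 − 145 → 160 cm³.
Infill deposited = 0.45 × 160 = 72 cm³.
Support = 0.05 × 305 = 15.25 cm³.
Total extruded = 145 + 72 + 15.25 = 232.25 cm³.
Mass = 232.25 × 1.06 = 246.185 g.

246.2 g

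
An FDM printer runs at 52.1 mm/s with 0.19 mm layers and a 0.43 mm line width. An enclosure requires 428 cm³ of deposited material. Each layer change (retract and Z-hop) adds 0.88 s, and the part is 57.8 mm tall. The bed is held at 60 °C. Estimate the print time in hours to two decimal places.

28.01 hours

Line area = 0.19 × 0.43, so 0.0817 mm².
Total extruded path = 428000/0.0817 = 5238678.1 mm.
Print-move time = 5238678.1 / 52.1, so 100550.4 s.
Layer count = ceil(57.8 / 0.19) = 305.
Z-hop total: 305 × 0.88 → 268.4 s.
Total = 100550.4 + 268.4 = 100818.8 s = 28.01 hours.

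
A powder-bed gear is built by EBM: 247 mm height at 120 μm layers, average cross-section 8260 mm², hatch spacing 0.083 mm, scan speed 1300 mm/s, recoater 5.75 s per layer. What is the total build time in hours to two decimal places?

Layers = ⌈247/0.12⌉ = 2059.
Hatch length per layer = 8260 / 0.083 = 99518.1 mm.
Per-layer scan time = 99518.1 / 1300, so 76.5524 s.
Time per layer = 76.5524 + 5.75 = 82.3024 s.
Total: 2059 × 82.3024 s = 169460.6416 s → 47.07 hours.

47.07 hours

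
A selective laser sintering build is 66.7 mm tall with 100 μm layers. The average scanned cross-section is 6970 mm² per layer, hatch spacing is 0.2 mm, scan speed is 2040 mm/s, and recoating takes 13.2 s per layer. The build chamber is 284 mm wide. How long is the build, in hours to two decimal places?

Layer count = ceil(66.7 / 0.1) = 667.
Scan path per layer: 6970 / 0.2 → 34850 mm.
Scan time per layer = 34850 / 2040, so 17.0833 s.
Layer cycle = 17.0833 + 13.2, so 30.2833 s.
Total: 667 × 30.2833 s = 20198.9611 s → 5.61 hours.

5.61 hours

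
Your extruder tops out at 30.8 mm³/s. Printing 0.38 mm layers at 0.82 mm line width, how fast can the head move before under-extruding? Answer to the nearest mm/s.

Extrusion cross-section = 0.38 × 0.82, so 0.3116 mm².
v_max = Q/A = 30.8/0.3116 = 98.84 mm/s → 99 mm/s.

99 mm/s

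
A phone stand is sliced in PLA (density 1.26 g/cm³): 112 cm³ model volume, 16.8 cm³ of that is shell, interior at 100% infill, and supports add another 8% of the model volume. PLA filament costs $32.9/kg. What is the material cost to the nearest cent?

$5.01

Interior volume = 112 − 16.8, so 95.2 cm³.
Infill deposited = 1.00 × 95.2, so 95.2 cm³.
Support = 0.08 × 112 = 8.96 cm³.
Deposited volume = 16.8 + 95.2 + 8.96, so 120.96 cm³.
Mass: 120.96 × 1.26 → 152.4096 g.
Cost = 152.4096 g / 1000 × $32.9/kg = $5.01.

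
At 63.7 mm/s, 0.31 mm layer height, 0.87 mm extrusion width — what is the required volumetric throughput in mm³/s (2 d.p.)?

17.18

Extrusion cross-section = 0.31 × 0.87 = 0.2697 mm².
Q = v·A = 63.7 × 0.2697 = 17.18 mm³/s.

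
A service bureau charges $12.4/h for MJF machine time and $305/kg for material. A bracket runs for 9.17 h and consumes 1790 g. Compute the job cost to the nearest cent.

$659.66

Machine cost = 12.4 × 9.17, so $113.708.
Material cost: 305 × 1790/1000 → $545.95.
Job cost: 113.708 + 545.95 = 659.658 ≈ $659.66.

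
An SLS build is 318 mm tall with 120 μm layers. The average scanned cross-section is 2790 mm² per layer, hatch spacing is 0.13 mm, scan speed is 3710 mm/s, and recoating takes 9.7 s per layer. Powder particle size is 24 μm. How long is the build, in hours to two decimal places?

11.40 hours

Layers = ⌈318/0.12⌉ = 2650.
Per-layer scan distance = 2790 / 0.13 = 21461.5 mm.
Scan time per layer: 21461.5 / 3710 → 5.7848 s.
Layer cycle: 5.7848 + 9.7 → 15.4848 s.
2650 layers × 15.4848 s/layer = 41034.72 s, i.e. 11.40 hours.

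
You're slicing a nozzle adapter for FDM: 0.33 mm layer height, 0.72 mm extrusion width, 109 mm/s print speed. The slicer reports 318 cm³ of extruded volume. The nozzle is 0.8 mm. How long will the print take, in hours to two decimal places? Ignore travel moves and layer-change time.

3.41 hours

Bead cross-section: 0.33 × 0.72 → 0.2376 mm².
Total extruded path = 318000/0.2376 = 1338383.8 mm.
Print-move time = 1338383.8 / 109 = 12278.8 s.
In the requested units: 12278.8 s = 3.41 hours.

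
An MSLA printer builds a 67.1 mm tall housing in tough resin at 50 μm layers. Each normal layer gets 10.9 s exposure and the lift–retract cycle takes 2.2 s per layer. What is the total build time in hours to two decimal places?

4.88 hours

Layer count = ceil(67.1 / 0.05) = 1342.
Cycle time: 10.9 + 2.2 → 13.1 s.
Total = 1342 × 13.1 = 17580.2 s = 4.88 hours.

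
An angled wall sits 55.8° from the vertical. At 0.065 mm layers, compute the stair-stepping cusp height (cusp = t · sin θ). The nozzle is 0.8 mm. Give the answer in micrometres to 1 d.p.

sin(55.8°) = 0.8271, so cusp = 0.065 × 0.8271 = 0.053762 mm → 53.8 μm.

53.8 μm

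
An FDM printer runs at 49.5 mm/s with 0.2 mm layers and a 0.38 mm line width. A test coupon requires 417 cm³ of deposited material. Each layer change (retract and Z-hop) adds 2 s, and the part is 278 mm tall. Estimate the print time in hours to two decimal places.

31.56 hours

Bead cross-section = 0.2 × 0.38, so 0.076 mm².
Path length: 417000 mm³ / 0.076 mm² → 5486842.1 mm.
Time extruding = 5486842.1 / 49.5, so 110845.3 s.
Layers = ⌈278/0.2⌉ = 1390.
Z-hop total = 1390 × 2 = 2780 s.
Total = 110845.3 + 2780 = 113625.3 s = 31.56 hours.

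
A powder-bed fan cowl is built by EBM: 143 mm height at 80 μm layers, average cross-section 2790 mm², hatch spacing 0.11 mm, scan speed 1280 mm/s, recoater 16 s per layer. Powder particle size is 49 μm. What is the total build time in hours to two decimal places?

17.79 hours

Layers = ⌈143/0.08⌉ = 1788.
Scan path per layer = 2790 / 0.11, so 25363.6 mm.
Per-layer scan time = 25363.6 / 1280, so 19.8153 s.
Layer cycle = 19.8153 + 16 = 35.8153 s.
Build time = 1788 × 35.8153 = 64037.7564 s = 17.79 hours.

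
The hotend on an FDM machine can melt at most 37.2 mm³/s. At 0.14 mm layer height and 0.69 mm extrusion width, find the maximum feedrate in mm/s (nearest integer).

385 mm/s

A = 0.14 × 0.69 = 0.0966 mm².
Max speed = 37.2 / 0.0966 = 385.09 ≈ 385 mm/s.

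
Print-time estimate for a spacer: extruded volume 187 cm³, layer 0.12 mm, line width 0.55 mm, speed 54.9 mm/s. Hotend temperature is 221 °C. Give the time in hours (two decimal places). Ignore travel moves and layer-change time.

Bead cross-section = 0.12 × 0.55 = 0.066 mm².
Toolpath length = 187 cm³ / 0.066 mm² = 187000 / 0.066 = 2833333.3 mm.
Extrusion time = 2833333.3 / 54.9 = 51609 s.
51609 s = 14.34 hours.

14.34 hours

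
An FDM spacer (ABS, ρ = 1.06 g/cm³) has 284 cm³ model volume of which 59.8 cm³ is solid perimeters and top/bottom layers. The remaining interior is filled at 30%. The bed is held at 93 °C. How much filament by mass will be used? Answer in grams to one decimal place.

Infill region = 284 − 59.8, so 224.2 cm³.
Infill volume = 0.30 × 224.2, so 67.26 cm³.
Total printed volume = 59.8 + 67.26 = 127.06 cm³.
Mass: 127.06 × 1.06 → 134.6836 g.

134.7 g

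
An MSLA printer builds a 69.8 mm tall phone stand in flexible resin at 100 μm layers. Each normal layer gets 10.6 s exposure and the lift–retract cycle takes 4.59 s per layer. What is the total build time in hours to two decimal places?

Number of layers: 69.8 / 0.1 → 698 (rounded up).
Each layer takes: 10.6 + 4.59 → 15.19 s.
Total = 698 × 15.19 = 10602.62 s = 2.95 hours.

2.95 hours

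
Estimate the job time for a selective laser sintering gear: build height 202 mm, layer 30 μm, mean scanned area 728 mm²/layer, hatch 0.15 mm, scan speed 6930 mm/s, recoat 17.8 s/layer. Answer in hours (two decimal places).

Number of layers: 202 / 0.03 → 6734 (rounded up).
Hatch length per layer = 728 / 0.15 = 4853.3 mm.
Scan time per layer = 4853.3 / 6930, so 0.7003 s.
Time per layer: 0.7003 + 17.8 → 18.5003 s.
6734 layers × 18.5003 s/layer = 124581.0202 s, i.e. 34.61 hours.

34.61 hours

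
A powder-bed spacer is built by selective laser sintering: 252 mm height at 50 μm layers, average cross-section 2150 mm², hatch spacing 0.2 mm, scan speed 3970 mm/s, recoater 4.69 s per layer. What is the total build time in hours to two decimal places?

10.36 hours

Layers = ⌈252/0.05⌉ = 5040.
Per-layer scan distance: 2150 / 0.2 → 10750 mm.
Per-layer scan time = 10750 / 3970, so 2.7078 s.
Per-layer time: 2.7078 + 4.69 → 7.3978 s.
Build time = 5040 × 7.3978 = 37284.912 s = 10.36 hours.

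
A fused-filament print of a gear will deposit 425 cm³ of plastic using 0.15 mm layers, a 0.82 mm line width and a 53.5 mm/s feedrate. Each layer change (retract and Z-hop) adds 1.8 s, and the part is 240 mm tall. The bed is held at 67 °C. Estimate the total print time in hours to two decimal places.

Bead cross-section = 0.15 × 0.82, so 0.123 mm².
Path length: 425000 mm³ / 0.123 mm² → 3455284.6 mm.
Extrusion time = 3455284.6 / 53.5 = 64584.8 s.
Number of layers: 240 / 0.15 → 1600 (rounded up).
Z-hop total = 1600 × 1.8, so 2880 s.
Altogether 64584.8 + 2880 = 67464.8 s, i.e. 18.74 hours.

18.74 hours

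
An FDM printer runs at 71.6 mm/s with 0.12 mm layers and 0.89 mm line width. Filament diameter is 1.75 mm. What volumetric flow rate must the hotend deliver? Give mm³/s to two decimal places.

7.65

Extrusion cross-section = 0.12 × 0.89, so 0.1068 mm².
Volumetric flow = 71.6 × 0.1068 = 7.65 mm³/s.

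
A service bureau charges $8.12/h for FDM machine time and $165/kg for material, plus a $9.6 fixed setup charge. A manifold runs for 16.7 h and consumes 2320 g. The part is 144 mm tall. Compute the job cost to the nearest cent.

Machine-time cost = 8.12 × 16.7 = $135.604.
Feedstock cost = 165 × 2320/1000, so $382.80.
Total = 135.604 + 382.80 + 9.6 = 528.004 ≈ $528.00.

$528.00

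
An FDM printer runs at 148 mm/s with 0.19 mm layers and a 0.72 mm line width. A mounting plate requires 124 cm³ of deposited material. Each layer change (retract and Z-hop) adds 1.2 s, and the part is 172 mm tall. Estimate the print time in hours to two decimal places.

2.00 hours

Extrusion cross-section: 0.19 × 0.72 → 0.1368 mm².
Toolpath length = 124 cm³ / 0.1368 mm² = 124000 / 0.1368 = 906432.7 mm.
Print-move time = 906432.7 / 148 = 6124.5 s.
Number of layers: 172 / 0.19 → 906 (rounded up).
Non-print overhead = 906 × 1.2 = 1087.2 s.
Altogether 6124.5 + 1087.2 = 7211.7 s, i.e. 2.00 hours.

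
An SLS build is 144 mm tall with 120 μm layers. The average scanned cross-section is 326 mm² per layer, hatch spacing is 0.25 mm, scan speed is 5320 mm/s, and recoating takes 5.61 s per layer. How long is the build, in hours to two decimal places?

1.95 hours

Number of layers: 144 / 0.12 → 1200 (rounded up).
Per-layer scan distance = 326 / 0.25, so 1304 mm.
Laser time per layer = 1304 / 5320 = 0.2451 s.
Time per layer = 0.2451 + 5.61, so 5.8551 s.
Total: 1200 × 5.8551 s = 7026.12 s → 1.95 hours.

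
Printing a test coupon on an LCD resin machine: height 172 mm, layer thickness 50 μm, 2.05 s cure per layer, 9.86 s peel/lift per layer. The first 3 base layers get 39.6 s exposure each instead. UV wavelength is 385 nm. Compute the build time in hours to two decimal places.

11.41 hours

Number of layers: 172 / 0.05 → 3440 (rounded up).
Burn-in layers = 3 × (39.6 + 9.86) = 148.38 s.
Remaining layers = 3437 × (2.05 + 9.86), so 40934.67 s.
Total = 148.38 + 40934.67 = 41083.05 s = 11.41 hours.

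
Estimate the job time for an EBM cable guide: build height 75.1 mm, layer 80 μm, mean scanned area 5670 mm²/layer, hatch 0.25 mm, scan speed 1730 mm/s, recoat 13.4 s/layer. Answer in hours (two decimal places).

Layers = ⌈75.1/0.08⌉ = 939.
Per-layer scan distance = 5670 / 0.25 = 22680 mm.
Beam time per layer = 22680 / 1730 = 13.1098 s.
Time per layer = 13.1098 + 13.4, so 26.5098 s.
939 layers × 26.5098 s/layer = 24892.7022 s, i.e. 6.91 hours.

6.91 hours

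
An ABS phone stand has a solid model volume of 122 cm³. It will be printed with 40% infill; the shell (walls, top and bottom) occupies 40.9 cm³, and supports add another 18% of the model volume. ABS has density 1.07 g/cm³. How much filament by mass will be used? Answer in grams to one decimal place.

Interior volume = 122 − 40.9, so 81.1 cm³.
Infill deposited = 0.40 × 81.1 = 32.44 cm³.
Support = 0.18 × 122 = 21.96 cm³.
Deposited volume = 40.9 + 32.44 + 21.96, so 95.3 cm³.
Mass: 95.3 × 1.07 → 101.971 g.

102.0 g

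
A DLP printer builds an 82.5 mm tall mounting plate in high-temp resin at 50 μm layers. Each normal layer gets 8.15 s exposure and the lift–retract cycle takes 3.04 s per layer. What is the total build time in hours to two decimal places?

Number of layers: 82.5 / 0.05 → 1650 (rounded up).
Per-layer time: 8.15 + 3.04 → 11.19 s.
Total = 1650 × 11.19 = 18463.5 s = 5.13 hours.

5.13 hours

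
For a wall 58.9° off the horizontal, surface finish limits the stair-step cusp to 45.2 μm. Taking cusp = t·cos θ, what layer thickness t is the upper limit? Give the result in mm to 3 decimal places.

0.088 mm

t = h_c / cos θ = 0.0452 / 0.5165 = 0.088 mm.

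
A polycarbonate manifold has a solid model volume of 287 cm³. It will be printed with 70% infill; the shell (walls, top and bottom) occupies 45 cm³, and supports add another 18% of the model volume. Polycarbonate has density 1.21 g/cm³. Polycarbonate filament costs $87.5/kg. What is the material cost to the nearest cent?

$28.17

Infill region: 287 − 45 → 242 cm³.
Infill volume: 0.70 × 242 → 169.4 cm³.
Support: 0.18 × 287 → 51.66 cm³.
Deposited volume = 45 + 169.4 + 51.66, so 266.06 cm³.
Mass: 266.06 × 1.21 → 321.9326 g.
Cost = 321.9326 g / 1000 × $87.5/kg = $28.17.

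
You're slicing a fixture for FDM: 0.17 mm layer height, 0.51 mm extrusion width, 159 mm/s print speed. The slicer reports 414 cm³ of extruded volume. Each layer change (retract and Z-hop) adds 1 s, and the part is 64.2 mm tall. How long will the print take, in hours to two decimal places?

8.45 hours

Line area = 0.17 × 0.51, so 0.0867 mm².
Total extruded path = 414000/0.0867 = 4775086.5 mm.
Extrusion time = 4775086.5 / 159, so 30032 s.
Layer count = ceil(64.2 / 0.17) = 378.
Non-print overhead = 378 × 1, so 378 s.
Total = 30032 + 378 = 30410 s = 8.45 hours.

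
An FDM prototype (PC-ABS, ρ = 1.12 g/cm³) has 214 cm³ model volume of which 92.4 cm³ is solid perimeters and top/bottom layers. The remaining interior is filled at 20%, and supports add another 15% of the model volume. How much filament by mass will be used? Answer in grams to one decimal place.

166.7 g

Volume inside the shell = 214 − 92.4 = 121.6 cm³.
Infill deposited: 0.20 × 121.6 → 24.32 cm³.
Support = 0.15 × 214, so 32.1 cm³.
Total extruded: 92.4 + 24.32 + 32.1 → 148.82 cm³.
Mass = 148.82 × 1.12, so 166.6784 g.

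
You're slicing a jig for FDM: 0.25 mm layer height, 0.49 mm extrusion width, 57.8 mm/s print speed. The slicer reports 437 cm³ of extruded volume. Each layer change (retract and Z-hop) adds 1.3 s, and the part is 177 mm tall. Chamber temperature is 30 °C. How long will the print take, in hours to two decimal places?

Extrusion cross-section = 0.25 × 0.49 = 0.1225 mm².
Path length: 437000 mm³ / 0.1225 mm² → 3567346.9 mm.
Time extruding = 3567346.9 / 57.8, so 61718.8 s.
Layers = ⌈177/0.25⌉ = 708.
Layer-change overhead = 708 × 1.3, so 920.4 s.
Total = 61718.8 + 920.4 = 62639.2 s = 17.40 hours.

17.40 hours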